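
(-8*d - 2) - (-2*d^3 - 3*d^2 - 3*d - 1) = 2*d^3 + 3*d^2 - 5*d - 1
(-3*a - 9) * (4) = -12*a - 36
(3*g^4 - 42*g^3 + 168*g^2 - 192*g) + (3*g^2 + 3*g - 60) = 3*g^4 - 42*g^3 + 171*g^2 - 189*g - 60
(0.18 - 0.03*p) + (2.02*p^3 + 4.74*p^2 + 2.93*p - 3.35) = 2.02*p^3 + 4.74*p^2 + 2.9*p - 3.17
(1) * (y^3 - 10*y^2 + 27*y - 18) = y^3 - 10*y^2 + 27*y - 18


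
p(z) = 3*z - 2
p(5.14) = 13.42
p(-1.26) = -5.78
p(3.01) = 7.03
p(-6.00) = -20.00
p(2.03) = 4.09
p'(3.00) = 3.00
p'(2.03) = 3.00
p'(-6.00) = 3.00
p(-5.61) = -18.83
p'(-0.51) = 3.00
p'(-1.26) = 3.00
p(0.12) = -1.64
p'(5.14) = 3.00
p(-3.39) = -12.17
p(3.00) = 7.00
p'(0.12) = 3.00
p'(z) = 3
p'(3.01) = 3.00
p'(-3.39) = 3.00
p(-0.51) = -3.53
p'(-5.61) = 3.00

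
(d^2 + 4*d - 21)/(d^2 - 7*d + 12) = (d + 7)/(d - 4)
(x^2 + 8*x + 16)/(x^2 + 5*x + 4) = (x + 4)/(x + 1)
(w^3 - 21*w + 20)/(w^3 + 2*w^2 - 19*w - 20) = (w - 1)/(w + 1)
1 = 1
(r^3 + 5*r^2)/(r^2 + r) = r*(r + 5)/(r + 1)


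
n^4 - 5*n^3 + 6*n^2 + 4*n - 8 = (n - 2)^3*(n + 1)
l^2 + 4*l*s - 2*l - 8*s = (l - 2)*(l + 4*s)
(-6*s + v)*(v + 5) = -6*s*v - 30*s + v^2 + 5*v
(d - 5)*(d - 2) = d^2 - 7*d + 10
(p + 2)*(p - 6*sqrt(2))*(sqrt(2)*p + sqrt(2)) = sqrt(2)*p^3 - 12*p^2 + 3*sqrt(2)*p^2 - 36*p + 2*sqrt(2)*p - 24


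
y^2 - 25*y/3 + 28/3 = (y - 7)*(y - 4/3)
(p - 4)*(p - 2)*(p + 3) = p^3 - 3*p^2 - 10*p + 24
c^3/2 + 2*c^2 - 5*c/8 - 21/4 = (c/2 + 1)*(c - 3/2)*(c + 7/2)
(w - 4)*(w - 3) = w^2 - 7*w + 12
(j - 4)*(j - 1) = j^2 - 5*j + 4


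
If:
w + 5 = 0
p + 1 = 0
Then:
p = -1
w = -5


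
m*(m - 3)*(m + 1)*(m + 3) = m^4 + m^3 - 9*m^2 - 9*m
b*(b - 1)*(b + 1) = b^3 - b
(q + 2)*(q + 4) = q^2 + 6*q + 8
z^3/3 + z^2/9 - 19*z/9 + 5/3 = (z/3 + 1)*(z - 5/3)*(z - 1)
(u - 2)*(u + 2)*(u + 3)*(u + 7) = u^4 + 10*u^3 + 17*u^2 - 40*u - 84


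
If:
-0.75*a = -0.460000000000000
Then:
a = 0.61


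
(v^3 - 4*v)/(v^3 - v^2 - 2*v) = (v + 2)/(v + 1)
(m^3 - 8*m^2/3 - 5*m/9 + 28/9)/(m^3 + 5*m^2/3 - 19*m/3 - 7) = (m - 4/3)/(m + 3)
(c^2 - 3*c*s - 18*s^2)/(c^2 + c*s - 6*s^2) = (-c + 6*s)/(-c + 2*s)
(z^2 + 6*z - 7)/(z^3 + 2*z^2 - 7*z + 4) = (z + 7)/(z^2 + 3*z - 4)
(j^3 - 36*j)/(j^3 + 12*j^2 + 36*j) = (j - 6)/(j + 6)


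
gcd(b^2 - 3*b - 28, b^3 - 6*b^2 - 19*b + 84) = b^2 - 3*b - 28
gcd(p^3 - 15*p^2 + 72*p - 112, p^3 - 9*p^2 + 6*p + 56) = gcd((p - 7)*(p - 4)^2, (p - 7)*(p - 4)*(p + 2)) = p^2 - 11*p + 28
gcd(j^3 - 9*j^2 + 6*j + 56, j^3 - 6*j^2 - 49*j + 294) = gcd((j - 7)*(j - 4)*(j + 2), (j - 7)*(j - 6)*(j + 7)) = j - 7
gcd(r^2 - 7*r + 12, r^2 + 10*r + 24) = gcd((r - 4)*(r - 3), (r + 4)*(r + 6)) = 1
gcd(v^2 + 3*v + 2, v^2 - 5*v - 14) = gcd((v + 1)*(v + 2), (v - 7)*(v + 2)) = v + 2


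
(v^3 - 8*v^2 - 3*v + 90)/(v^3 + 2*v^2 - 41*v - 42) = (v^2 - 2*v - 15)/(v^2 + 8*v + 7)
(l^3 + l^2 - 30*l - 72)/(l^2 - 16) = (l^2 - 3*l - 18)/(l - 4)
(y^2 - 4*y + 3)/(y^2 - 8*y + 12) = (y^2 - 4*y + 3)/(y^2 - 8*y + 12)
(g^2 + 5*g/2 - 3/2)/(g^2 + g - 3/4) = 2*(g + 3)/(2*g + 3)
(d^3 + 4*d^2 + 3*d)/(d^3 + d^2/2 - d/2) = 2*(d + 3)/(2*d - 1)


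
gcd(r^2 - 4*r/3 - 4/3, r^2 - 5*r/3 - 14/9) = r + 2/3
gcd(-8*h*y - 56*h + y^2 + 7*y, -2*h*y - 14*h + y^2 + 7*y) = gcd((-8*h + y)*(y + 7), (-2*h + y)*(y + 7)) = y + 7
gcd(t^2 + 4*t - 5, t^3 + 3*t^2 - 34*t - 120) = t + 5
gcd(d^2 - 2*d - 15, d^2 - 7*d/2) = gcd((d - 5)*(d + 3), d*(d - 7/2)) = 1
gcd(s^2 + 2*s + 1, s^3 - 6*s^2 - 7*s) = s + 1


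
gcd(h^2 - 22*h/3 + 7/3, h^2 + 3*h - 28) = 1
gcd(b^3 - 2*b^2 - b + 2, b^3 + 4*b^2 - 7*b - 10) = b^2 - b - 2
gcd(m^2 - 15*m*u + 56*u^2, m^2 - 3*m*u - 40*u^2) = -m + 8*u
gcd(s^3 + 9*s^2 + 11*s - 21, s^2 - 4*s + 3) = s - 1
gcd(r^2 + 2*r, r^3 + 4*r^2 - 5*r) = r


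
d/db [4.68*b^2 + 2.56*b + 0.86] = 9.36*b + 2.56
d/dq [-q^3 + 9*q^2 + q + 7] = -3*q^2 + 18*q + 1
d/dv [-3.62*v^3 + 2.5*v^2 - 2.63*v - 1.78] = -10.86*v^2 + 5.0*v - 2.63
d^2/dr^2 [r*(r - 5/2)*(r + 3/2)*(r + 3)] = 12*r^2 + 12*r - 27/2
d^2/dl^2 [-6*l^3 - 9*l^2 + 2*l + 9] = -36*l - 18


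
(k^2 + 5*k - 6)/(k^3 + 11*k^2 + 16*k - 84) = (k - 1)/(k^2 + 5*k - 14)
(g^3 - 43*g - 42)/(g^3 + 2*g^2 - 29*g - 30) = (g - 7)/(g - 5)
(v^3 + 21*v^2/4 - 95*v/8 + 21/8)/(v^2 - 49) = (8*v^2 - 14*v + 3)/(8*(v - 7))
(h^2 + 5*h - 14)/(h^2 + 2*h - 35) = (h - 2)/(h - 5)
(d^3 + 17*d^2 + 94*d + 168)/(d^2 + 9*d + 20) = (d^2 + 13*d + 42)/(d + 5)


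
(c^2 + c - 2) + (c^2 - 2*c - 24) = 2*c^2 - c - 26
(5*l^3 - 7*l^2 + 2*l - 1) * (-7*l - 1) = -35*l^4 + 44*l^3 - 7*l^2 + 5*l + 1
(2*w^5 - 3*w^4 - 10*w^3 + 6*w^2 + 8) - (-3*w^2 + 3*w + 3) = 2*w^5 - 3*w^4 - 10*w^3 + 9*w^2 - 3*w + 5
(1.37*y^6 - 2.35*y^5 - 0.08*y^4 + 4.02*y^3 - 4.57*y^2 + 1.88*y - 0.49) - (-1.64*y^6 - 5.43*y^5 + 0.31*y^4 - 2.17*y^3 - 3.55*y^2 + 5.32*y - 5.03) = 3.01*y^6 + 3.08*y^5 - 0.39*y^4 + 6.19*y^3 - 1.02*y^2 - 3.44*y + 4.54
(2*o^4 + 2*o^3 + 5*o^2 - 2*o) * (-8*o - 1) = -16*o^5 - 18*o^4 - 42*o^3 + 11*o^2 + 2*o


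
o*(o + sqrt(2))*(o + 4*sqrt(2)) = o^3 + 5*sqrt(2)*o^2 + 8*o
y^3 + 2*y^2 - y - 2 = (y - 1)*(y + 1)*(y + 2)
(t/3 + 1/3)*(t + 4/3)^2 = t^3/3 + 11*t^2/9 + 40*t/27 + 16/27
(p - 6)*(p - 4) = p^2 - 10*p + 24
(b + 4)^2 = b^2 + 8*b + 16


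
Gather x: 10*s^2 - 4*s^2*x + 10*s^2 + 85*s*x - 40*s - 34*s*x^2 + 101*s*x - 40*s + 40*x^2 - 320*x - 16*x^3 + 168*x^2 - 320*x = 20*s^2 - 80*s - 16*x^3 + x^2*(208 - 34*s) + x*(-4*s^2 + 186*s - 640)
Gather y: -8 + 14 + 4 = 10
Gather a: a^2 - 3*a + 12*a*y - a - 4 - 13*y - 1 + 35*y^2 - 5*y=a^2 + a*(12*y - 4) + 35*y^2 - 18*y - 5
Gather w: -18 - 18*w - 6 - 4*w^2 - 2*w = -4*w^2 - 20*w - 24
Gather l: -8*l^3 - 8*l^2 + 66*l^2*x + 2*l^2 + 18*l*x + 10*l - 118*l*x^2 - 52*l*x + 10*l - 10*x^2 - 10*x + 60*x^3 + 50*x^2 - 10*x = -8*l^3 + l^2*(66*x - 6) + l*(-118*x^2 - 34*x + 20) + 60*x^3 + 40*x^2 - 20*x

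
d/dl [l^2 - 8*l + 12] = 2*l - 8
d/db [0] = 0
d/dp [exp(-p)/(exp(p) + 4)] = 2*(-exp(p) - 2)*exp(-p)/(exp(2*p) + 8*exp(p) + 16)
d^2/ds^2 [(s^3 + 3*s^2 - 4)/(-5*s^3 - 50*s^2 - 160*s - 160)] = 2*(7*s - 2)/(5*(s^4 + 16*s^3 + 96*s^2 + 256*s + 256))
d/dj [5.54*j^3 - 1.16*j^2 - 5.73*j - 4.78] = 16.62*j^2 - 2.32*j - 5.73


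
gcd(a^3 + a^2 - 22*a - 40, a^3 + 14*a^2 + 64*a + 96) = a + 4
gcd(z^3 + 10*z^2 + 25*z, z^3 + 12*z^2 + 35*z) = z^2 + 5*z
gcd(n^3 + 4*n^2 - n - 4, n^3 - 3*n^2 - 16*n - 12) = n + 1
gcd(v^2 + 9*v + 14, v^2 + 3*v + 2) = v + 2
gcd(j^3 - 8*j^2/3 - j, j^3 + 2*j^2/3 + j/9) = j^2 + j/3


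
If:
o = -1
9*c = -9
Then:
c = -1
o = -1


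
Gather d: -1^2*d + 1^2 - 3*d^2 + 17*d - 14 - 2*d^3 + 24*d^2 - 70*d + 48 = -2*d^3 + 21*d^2 - 54*d + 35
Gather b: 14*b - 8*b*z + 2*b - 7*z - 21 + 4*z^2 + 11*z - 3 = b*(16 - 8*z) + 4*z^2 + 4*z - 24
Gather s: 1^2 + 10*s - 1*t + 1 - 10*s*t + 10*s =s*(20 - 10*t) - t + 2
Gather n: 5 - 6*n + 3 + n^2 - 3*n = n^2 - 9*n + 8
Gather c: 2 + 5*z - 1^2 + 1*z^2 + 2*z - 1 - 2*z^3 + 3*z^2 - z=-2*z^3 + 4*z^2 + 6*z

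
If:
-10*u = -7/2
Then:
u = 7/20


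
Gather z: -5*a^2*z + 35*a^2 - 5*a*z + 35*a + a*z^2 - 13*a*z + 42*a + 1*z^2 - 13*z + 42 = 35*a^2 + 77*a + z^2*(a + 1) + z*(-5*a^2 - 18*a - 13) + 42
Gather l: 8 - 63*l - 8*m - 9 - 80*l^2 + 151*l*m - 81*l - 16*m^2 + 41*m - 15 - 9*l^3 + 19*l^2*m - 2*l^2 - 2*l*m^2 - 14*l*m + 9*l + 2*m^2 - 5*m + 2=-9*l^3 + l^2*(19*m - 82) + l*(-2*m^2 + 137*m - 135) - 14*m^2 + 28*m - 14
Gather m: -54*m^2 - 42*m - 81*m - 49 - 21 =-54*m^2 - 123*m - 70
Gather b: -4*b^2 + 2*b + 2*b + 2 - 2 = -4*b^2 + 4*b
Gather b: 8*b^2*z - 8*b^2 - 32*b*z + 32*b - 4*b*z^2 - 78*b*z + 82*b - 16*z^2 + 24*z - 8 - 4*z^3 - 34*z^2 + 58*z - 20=b^2*(8*z - 8) + b*(-4*z^2 - 110*z + 114) - 4*z^3 - 50*z^2 + 82*z - 28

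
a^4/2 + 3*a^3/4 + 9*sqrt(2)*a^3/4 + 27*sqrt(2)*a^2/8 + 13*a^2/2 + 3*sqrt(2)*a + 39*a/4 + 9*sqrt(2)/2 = (a/2 + sqrt(2))*(a + 3/2)*(a + sqrt(2))*(a + 3*sqrt(2)/2)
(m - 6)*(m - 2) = m^2 - 8*m + 12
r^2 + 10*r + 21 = (r + 3)*(r + 7)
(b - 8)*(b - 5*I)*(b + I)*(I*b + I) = I*b^4 + 4*b^3 - 7*I*b^3 - 28*b^2 - 3*I*b^2 - 32*b - 35*I*b - 40*I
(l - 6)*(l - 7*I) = l^2 - 6*l - 7*I*l + 42*I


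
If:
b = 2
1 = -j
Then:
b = 2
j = -1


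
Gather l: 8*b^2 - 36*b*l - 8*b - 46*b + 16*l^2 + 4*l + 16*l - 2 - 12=8*b^2 - 54*b + 16*l^2 + l*(20 - 36*b) - 14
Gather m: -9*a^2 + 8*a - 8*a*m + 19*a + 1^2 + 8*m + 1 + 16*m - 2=-9*a^2 + 27*a + m*(24 - 8*a)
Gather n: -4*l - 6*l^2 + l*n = -6*l^2 + l*n - 4*l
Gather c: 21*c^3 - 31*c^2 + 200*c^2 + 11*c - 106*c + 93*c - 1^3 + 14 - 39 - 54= 21*c^3 + 169*c^2 - 2*c - 80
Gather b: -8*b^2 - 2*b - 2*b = -8*b^2 - 4*b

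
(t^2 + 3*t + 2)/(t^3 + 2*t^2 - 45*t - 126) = (t^2 + 3*t + 2)/(t^3 + 2*t^2 - 45*t - 126)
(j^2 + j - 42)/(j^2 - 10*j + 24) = (j + 7)/(j - 4)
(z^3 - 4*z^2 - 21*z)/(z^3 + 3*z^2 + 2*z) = (z^2 - 4*z - 21)/(z^2 + 3*z + 2)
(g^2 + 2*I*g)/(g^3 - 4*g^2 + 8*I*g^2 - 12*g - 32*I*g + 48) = g/(g^2 + g*(-4 + 6*I) - 24*I)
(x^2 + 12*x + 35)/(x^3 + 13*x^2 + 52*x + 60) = (x + 7)/(x^2 + 8*x + 12)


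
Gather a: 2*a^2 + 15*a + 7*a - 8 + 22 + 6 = 2*a^2 + 22*a + 20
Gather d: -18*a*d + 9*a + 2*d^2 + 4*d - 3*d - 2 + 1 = 9*a + 2*d^2 + d*(1 - 18*a) - 1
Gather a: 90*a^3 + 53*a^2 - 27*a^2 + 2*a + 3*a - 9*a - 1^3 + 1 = 90*a^3 + 26*a^2 - 4*a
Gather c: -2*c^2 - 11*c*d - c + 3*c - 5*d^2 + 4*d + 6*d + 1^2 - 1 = -2*c^2 + c*(2 - 11*d) - 5*d^2 + 10*d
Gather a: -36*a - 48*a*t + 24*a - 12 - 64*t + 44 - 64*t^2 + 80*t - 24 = a*(-48*t - 12) - 64*t^2 + 16*t + 8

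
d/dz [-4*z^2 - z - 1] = -8*z - 1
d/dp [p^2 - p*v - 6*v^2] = 2*p - v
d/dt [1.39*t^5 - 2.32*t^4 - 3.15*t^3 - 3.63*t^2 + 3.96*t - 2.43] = 6.95*t^4 - 9.28*t^3 - 9.45*t^2 - 7.26*t + 3.96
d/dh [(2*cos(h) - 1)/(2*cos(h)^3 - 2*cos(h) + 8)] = (3*sin(h)^2 + 3*cos(h) + cos(3*h) - 10)*sin(h)/(2*(sin(h)^2*cos(h) - 4)^2)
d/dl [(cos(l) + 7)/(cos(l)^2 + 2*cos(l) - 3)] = (cos(l)^2 + 14*cos(l) + 17)*sin(l)/(cos(l)^2 + 2*cos(l) - 3)^2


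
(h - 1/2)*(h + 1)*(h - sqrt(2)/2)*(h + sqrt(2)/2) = h^4 + h^3/2 - h^2 - h/4 + 1/4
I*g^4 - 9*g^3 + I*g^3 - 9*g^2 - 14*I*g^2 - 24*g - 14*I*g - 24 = (g + 1)*(g + 4*I)*(g + 6*I)*(I*g + 1)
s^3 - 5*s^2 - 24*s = s*(s - 8)*(s + 3)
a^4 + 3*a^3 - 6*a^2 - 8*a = a*(a - 2)*(a + 1)*(a + 4)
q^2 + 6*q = q*(q + 6)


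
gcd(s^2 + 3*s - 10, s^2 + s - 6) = s - 2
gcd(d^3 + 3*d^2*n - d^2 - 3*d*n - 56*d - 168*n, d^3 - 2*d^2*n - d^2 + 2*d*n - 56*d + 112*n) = d^2 - d - 56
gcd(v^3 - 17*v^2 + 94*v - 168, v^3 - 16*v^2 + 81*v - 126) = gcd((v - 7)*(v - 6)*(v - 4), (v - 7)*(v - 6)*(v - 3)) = v^2 - 13*v + 42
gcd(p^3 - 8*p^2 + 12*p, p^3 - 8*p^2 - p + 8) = 1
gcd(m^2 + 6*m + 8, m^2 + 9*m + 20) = m + 4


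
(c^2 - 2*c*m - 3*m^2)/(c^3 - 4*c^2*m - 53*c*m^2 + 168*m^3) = (c + m)/(c^2 - c*m - 56*m^2)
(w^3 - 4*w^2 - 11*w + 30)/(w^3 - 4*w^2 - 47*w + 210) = (w^2 + w - 6)/(w^2 + w - 42)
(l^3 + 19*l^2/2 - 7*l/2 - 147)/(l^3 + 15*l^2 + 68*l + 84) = (l - 7/2)/(l + 2)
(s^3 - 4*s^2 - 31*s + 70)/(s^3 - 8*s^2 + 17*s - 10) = (s^2 - 2*s - 35)/(s^2 - 6*s + 5)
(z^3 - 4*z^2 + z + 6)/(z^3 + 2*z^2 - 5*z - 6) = (z - 3)/(z + 3)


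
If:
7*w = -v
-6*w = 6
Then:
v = 7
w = -1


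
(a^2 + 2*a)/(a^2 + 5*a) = (a + 2)/(a + 5)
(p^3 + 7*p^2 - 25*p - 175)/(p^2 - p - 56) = (p^2 - 25)/(p - 8)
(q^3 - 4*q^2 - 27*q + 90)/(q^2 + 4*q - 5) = (q^2 - 9*q + 18)/(q - 1)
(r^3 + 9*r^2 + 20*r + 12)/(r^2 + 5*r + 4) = (r^2 + 8*r + 12)/(r + 4)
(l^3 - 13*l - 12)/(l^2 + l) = l - 1 - 12/l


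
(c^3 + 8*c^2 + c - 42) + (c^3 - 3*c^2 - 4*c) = 2*c^3 + 5*c^2 - 3*c - 42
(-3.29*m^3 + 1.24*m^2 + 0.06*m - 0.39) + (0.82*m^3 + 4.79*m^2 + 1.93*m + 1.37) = -2.47*m^3 + 6.03*m^2 + 1.99*m + 0.98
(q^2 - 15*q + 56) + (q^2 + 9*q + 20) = 2*q^2 - 6*q + 76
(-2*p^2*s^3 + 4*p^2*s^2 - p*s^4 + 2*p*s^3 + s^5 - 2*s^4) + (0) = -2*p^2*s^3 + 4*p^2*s^2 - p*s^4 + 2*p*s^3 + s^5 - 2*s^4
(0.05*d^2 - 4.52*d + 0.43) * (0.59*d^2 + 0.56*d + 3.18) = 0.0295*d^4 - 2.6388*d^3 - 2.1185*d^2 - 14.1328*d + 1.3674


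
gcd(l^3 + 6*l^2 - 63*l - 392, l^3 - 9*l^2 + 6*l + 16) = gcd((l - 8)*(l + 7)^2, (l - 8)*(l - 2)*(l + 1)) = l - 8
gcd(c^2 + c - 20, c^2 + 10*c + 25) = c + 5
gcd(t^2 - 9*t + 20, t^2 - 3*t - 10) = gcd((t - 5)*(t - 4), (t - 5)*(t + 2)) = t - 5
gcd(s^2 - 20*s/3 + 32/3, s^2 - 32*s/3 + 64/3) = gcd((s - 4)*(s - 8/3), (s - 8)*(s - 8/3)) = s - 8/3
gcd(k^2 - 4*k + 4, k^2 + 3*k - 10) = k - 2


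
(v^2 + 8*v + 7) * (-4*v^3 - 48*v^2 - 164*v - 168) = -4*v^5 - 80*v^4 - 576*v^3 - 1816*v^2 - 2492*v - 1176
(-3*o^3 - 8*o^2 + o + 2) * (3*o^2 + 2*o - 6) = -9*o^5 - 30*o^4 + 5*o^3 + 56*o^2 - 2*o - 12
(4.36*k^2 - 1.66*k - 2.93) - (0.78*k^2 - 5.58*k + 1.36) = 3.58*k^2 + 3.92*k - 4.29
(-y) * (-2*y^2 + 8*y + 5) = 2*y^3 - 8*y^2 - 5*y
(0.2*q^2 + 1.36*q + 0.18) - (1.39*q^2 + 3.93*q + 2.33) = -1.19*q^2 - 2.57*q - 2.15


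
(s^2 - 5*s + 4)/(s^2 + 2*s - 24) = (s - 1)/(s + 6)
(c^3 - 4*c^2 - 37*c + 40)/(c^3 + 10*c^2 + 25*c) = (c^2 - 9*c + 8)/(c*(c + 5))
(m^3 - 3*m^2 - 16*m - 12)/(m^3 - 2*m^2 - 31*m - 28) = (m^2 - 4*m - 12)/(m^2 - 3*m - 28)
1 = 1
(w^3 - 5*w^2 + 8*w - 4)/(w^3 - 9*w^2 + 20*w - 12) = (w - 2)/(w - 6)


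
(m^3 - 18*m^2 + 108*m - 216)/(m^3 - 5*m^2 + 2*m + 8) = (m^3 - 18*m^2 + 108*m - 216)/(m^3 - 5*m^2 + 2*m + 8)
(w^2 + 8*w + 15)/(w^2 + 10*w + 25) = (w + 3)/(w + 5)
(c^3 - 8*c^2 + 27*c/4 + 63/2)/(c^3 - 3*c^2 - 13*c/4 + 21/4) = (c - 6)/(c - 1)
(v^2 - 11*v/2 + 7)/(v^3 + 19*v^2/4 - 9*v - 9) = 2*(2*v - 7)/(4*v^2 + 27*v + 18)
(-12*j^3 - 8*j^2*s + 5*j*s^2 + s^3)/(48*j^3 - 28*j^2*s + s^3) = (j + s)/(-4*j + s)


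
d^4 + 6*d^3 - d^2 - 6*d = d*(d - 1)*(d + 1)*(d + 6)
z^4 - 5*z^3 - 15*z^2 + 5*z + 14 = (z - 7)*(z - 1)*(z + 1)*(z + 2)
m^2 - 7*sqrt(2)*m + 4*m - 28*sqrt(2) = (m + 4)*(m - 7*sqrt(2))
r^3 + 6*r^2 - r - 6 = (r - 1)*(r + 1)*(r + 6)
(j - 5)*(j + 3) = j^2 - 2*j - 15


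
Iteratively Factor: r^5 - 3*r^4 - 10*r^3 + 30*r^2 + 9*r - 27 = (r - 3)*(r^4 - 10*r^2 + 9) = (r - 3)*(r + 1)*(r^3 - r^2 - 9*r + 9) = (r - 3)*(r + 1)*(r + 3)*(r^2 - 4*r + 3) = (r - 3)^2*(r + 1)*(r + 3)*(r - 1)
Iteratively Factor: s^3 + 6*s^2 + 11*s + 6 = (s + 2)*(s^2 + 4*s + 3) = (s + 2)*(s + 3)*(s + 1)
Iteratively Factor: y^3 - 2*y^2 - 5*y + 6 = (y - 3)*(y^2 + y - 2) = (y - 3)*(y + 2)*(y - 1)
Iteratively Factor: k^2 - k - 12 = (k - 4)*(k + 3)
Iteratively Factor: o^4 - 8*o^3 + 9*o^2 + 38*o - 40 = (o - 5)*(o^3 - 3*o^2 - 6*o + 8) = (o - 5)*(o + 2)*(o^2 - 5*o + 4) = (o - 5)*(o - 4)*(o + 2)*(o - 1)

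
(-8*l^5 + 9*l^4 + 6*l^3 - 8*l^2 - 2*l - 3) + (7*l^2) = -8*l^5 + 9*l^4 + 6*l^3 - l^2 - 2*l - 3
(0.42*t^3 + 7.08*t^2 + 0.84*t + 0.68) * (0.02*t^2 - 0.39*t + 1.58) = 0.0084*t^5 - 0.0222*t^4 - 2.0808*t^3 + 10.8724*t^2 + 1.062*t + 1.0744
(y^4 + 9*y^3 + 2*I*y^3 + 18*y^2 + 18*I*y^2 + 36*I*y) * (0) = 0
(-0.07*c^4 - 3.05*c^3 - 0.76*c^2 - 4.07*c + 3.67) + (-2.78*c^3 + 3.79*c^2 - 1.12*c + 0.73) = -0.07*c^4 - 5.83*c^3 + 3.03*c^2 - 5.19*c + 4.4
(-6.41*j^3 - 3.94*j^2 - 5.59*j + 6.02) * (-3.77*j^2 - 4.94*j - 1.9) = 24.1657*j^5 + 46.5192*j^4 + 52.7169*j^3 + 12.4052*j^2 - 19.1178*j - 11.438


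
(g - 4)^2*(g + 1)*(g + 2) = g^4 - 5*g^3 - 6*g^2 + 32*g + 32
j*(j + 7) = j^2 + 7*j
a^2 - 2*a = a*(a - 2)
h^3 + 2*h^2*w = h^2*(h + 2*w)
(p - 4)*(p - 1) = p^2 - 5*p + 4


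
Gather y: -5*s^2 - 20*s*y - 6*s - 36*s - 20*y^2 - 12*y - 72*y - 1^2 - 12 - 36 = -5*s^2 - 42*s - 20*y^2 + y*(-20*s - 84) - 49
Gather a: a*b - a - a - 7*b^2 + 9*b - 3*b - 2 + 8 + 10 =a*(b - 2) - 7*b^2 + 6*b + 16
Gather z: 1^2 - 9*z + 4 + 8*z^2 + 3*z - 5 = 8*z^2 - 6*z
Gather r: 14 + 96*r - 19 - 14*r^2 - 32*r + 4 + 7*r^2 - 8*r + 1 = -7*r^2 + 56*r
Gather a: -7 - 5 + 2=-10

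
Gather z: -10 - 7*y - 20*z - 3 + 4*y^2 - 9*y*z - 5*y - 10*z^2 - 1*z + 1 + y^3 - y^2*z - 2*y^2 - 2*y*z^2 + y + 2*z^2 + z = y^3 + 2*y^2 - 11*y + z^2*(-2*y - 8) + z*(-y^2 - 9*y - 20) - 12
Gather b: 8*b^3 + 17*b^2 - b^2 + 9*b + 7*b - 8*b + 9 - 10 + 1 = 8*b^3 + 16*b^2 + 8*b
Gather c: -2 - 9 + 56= 45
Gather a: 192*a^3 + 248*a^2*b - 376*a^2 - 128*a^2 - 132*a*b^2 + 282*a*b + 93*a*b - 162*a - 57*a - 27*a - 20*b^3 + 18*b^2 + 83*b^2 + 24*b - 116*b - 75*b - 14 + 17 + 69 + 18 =192*a^3 + a^2*(248*b - 504) + a*(-132*b^2 + 375*b - 246) - 20*b^3 + 101*b^2 - 167*b + 90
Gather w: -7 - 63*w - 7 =-63*w - 14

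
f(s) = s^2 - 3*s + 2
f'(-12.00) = -27.00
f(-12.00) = 182.00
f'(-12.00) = -27.00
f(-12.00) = 182.00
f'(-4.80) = -12.60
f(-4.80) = 39.44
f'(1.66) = 0.32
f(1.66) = -0.22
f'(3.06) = 3.12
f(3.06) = 2.18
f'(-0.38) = -3.76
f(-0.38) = 3.28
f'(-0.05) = -3.10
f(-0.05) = 2.15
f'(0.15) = -2.70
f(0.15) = 1.57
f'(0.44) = -2.12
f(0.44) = 0.87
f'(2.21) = 1.42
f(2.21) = 0.25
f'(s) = 2*s - 3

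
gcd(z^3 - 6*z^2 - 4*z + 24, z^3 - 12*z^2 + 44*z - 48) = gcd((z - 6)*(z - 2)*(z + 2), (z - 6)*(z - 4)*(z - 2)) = z^2 - 8*z + 12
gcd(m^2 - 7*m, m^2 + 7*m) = m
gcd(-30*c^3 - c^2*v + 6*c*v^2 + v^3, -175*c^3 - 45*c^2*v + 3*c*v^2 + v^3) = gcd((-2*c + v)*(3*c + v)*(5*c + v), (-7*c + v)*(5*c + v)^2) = 5*c + v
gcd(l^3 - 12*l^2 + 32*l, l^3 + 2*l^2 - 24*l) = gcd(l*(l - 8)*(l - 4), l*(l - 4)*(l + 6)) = l^2 - 4*l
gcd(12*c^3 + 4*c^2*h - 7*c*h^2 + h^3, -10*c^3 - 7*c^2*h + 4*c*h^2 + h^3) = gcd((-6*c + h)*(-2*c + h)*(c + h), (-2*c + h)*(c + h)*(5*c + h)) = 2*c^2 + c*h - h^2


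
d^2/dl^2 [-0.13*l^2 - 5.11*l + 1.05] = -0.260000000000000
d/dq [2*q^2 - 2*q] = 4*q - 2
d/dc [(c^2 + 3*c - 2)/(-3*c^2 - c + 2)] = 4*(2*c^2 - 2*c + 1)/(9*c^4 + 6*c^3 - 11*c^2 - 4*c + 4)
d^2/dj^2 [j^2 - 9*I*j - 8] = 2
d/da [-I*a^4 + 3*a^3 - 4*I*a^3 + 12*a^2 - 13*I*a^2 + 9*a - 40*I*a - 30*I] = -4*I*a^3 + a^2*(9 - 12*I) + a*(24 - 26*I) + 9 - 40*I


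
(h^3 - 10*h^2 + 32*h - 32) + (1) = h^3 - 10*h^2 + 32*h - 31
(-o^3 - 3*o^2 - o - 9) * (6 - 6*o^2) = 6*o^5 + 18*o^4 + 36*o^2 - 6*o - 54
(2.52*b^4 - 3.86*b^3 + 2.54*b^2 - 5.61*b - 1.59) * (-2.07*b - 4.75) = -5.2164*b^5 - 3.9798*b^4 + 13.0772*b^3 - 0.452299999999999*b^2 + 29.9388*b + 7.5525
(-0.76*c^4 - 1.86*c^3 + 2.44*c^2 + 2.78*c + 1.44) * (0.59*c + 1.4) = -0.4484*c^5 - 2.1614*c^4 - 1.1644*c^3 + 5.0562*c^2 + 4.7416*c + 2.016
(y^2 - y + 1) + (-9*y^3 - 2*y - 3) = -9*y^3 + y^2 - 3*y - 2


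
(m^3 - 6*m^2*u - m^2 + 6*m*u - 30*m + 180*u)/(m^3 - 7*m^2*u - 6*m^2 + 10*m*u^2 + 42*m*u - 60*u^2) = (m^2 - 6*m*u + 5*m - 30*u)/(m^2 - 7*m*u + 10*u^2)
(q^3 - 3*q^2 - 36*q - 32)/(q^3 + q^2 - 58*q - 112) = (q^2 + 5*q + 4)/(q^2 + 9*q + 14)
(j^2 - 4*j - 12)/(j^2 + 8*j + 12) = (j - 6)/(j + 6)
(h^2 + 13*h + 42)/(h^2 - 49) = (h + 6)/(h - 7)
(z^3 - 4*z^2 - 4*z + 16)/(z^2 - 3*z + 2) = (z^2 - 2*z - 8)/(z - 1)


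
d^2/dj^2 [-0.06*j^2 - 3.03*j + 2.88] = -0.120000000000000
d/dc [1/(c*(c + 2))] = 2*(-c - 1)/(c^2*(c^2 + 4*c + 4))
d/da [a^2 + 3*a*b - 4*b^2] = 2*a + 3*b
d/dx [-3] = 0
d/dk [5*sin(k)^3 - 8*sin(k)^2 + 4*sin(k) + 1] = (15*sin(k)^2 - 16*sin(k) + 4)*cos(k)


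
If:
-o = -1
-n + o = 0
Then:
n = 1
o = 1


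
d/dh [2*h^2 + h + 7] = 4*h + 1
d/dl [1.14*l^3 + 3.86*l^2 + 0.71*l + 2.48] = 3.42*l^2 + 7.72*l + 0.71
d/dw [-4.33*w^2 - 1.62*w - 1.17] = -8.66*w - 1.62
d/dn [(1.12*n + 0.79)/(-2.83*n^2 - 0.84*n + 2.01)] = (3.1696*n^2 + 4.4714*n + 2.9148)/(8.0089*n^4 + 4.7544*n^3 - 10.671*n^2 - 3.3768*n + 4.0401)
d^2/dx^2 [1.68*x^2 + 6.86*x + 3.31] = 3.36000000000000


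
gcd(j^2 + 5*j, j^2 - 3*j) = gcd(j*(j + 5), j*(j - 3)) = j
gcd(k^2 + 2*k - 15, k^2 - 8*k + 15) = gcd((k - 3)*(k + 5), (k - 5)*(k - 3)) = k - 3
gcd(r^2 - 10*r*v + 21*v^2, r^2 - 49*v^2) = r - 7*v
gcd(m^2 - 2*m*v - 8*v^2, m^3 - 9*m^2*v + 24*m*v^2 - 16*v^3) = -m + 4*v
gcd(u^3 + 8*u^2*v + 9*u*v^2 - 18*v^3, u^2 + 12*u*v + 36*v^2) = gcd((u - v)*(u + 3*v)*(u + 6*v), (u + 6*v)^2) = u + 6*v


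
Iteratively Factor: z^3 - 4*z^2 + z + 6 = (z + 1)*(z^2 - 5*z + 6) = (z - 2)*(z + 1)*(z - 3)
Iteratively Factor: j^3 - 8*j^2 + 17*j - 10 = (j - 2)*(j^2 - 6*j + 5) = (j - 5)*(j - 2)*(j - 1)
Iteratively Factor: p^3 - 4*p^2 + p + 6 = (p - 3)*(p^2 - p - 2) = (p - 3)*(p + 1)*(p - 2)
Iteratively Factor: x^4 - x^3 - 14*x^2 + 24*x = (x)*(x^3 - x^2 - 14*x + 24) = x*(x + 4)*(x^2 - 5*x + 6) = x*(x - 2)*(x + 4)*(x - 3)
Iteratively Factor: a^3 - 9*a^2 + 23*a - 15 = (a - 5)*(a^2 - 4*a + 3) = (a - 5)*(a - 3)*(a - 1)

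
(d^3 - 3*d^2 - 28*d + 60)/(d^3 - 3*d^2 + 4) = (d^2 - d - 30)/(d^2 - d - 2)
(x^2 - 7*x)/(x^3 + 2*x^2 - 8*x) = (x - 7)/(x^2 + 2*x - 8)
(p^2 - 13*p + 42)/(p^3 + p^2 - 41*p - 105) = (p - 6)/(p^2 + 8*p + 15)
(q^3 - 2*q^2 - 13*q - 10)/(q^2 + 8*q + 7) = (q^2 - 3*q - 10)/(q + 7)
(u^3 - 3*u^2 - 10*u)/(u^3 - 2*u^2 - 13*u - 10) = u/(u + 1)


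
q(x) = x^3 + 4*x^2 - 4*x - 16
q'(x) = 3*x^2 + 8*x - 4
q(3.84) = 84.25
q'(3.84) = 70.96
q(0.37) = -16.88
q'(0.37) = -0.63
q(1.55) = -8.87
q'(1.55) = 15.61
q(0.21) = -16.65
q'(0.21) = -2.19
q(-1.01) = -8.91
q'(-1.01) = -9.02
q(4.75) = 162.42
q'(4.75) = 101.69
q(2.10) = 2.50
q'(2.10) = 26.03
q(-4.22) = -3.04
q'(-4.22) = 15.67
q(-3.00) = 5.00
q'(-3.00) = -1.00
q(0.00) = -16.00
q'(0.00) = -4.00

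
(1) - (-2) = 3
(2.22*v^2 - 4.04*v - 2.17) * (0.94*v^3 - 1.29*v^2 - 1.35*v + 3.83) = 2.0868*v^5 - 6.6614*v^4 + 0.1748*v^3 + 16.7559*v^2 - 12.5437*v - 8.3111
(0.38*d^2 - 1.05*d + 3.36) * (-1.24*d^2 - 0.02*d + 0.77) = -0.4712*d^4 + 1.2944*d^3 - 3.8528*d^2 - 0.8757*d + 2.5872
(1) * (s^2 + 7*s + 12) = s^2 + 7*s + 12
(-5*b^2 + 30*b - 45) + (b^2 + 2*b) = -4*b^2 + 32*b - 45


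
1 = 1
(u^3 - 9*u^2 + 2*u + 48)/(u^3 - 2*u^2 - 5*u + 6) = (u - 8)/(u - 1)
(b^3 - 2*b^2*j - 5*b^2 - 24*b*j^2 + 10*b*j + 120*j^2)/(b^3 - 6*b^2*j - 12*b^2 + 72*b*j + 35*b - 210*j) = (b + 4*j)/(b - 7)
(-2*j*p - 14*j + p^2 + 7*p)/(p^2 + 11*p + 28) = (-2*j + p)/(p + 4)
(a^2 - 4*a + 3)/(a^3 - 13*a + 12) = 1/(a + 4)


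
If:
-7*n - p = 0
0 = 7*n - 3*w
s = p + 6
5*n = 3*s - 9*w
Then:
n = 18/47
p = -126/47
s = 156/47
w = 42/47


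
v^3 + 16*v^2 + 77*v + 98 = (v + 2)*(v + 7)^2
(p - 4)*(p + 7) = p^2 + 3*p - 28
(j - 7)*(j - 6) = j^2 - 13*j + 42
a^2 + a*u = a*(a + u)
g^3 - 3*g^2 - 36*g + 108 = (g - 6)*(g - 3)*(g + 6)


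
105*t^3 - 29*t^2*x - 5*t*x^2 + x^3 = (-7*t + x)*(-3*t + x)*(5*t + x)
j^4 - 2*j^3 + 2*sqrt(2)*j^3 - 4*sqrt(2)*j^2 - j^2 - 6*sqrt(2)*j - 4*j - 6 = (j - 3)*(j + 1)*(j + sqrt(2))^2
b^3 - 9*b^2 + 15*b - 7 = (b - 7)*(b - 1)^2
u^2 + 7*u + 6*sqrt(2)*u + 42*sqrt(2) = (u + 7)*(u + 6*sqrt(2))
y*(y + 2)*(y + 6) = y^3 + 8*y^2 + 12*y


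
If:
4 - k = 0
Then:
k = 4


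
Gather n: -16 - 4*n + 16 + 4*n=0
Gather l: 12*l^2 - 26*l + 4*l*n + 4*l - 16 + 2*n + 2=12*l^2 + l*(4*n - 22) + 2*n - 14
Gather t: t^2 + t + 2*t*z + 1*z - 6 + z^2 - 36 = t^2 + t*(2*z + 1) + z^2 + z - 42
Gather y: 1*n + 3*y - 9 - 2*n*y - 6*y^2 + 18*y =n - 6*y^2 + y*(21 - 2*n) - 9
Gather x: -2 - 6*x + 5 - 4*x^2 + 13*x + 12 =-4*x^2 + 7*x + 15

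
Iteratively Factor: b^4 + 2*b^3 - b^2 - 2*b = (b)*(b^3 + 2*b^2 - b - 2) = b*(b + 1)*(b^2 + b - 2) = b*(b + 1)*(b + 2)*(b - 1)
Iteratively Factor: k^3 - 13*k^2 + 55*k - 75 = (k - 3)*(k^2 - 10*k + 25) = (k - 5)*(k - 3)*(k - 5)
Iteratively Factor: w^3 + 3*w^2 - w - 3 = (w + 1)*(w^2 + 2*w - 3) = (w - 1)*(w + 1)*(w + 3)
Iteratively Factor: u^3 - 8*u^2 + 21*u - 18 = (u - 3)*(u^2 - 5*u + 6) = (u - 3)*(u - 2)*(u - 3)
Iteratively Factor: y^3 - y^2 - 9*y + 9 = (y + 3)*(y^2 - 4*y + 3) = (y - 1)*(y + 3)*(y - 3)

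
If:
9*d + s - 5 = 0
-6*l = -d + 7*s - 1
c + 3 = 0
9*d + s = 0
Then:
No Solution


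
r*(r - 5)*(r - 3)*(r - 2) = r^4 - 10*r^3 + 31*r^2 - 30*r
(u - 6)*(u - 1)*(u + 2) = u^3 - 5*u^2 - 8*u + 12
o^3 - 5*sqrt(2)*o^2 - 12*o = o*(o - 6*sqrt(2))*(o + sqrt(2))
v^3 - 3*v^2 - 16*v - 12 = (v - 6)*(v + 1)*(v + 2)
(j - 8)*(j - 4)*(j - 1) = j^3 - 13*j^2 + 44*j - 32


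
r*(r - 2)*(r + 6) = r^3 + 4*r^2 - 12*r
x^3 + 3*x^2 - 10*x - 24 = (x - 3)*(x + 2)*(x + 4)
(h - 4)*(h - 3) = h^2 - 7*h + 12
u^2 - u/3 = u*(u - 1/3)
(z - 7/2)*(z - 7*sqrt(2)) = z^2 - 7*sqrt(2)*z - 7*z/2 + 49*sqrt(2)/2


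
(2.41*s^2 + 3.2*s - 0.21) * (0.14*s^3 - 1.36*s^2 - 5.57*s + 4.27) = 0.3374*s^5 - 2.8296*s^4 - 17.8051*s^3 - 7.2477*s^2 + 14.8337*s - 0.8967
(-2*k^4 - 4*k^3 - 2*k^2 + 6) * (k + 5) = -2*k^5 - 14*k^4 - 22*k^3 - 10*k^2 + 6*k + 30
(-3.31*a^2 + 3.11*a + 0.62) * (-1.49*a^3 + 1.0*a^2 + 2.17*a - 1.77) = 4.9319*a^5 - 7.9439*a^4 - 4.9965*a^3 + 13.2274*a^2 - 4.1593*a - 1.0974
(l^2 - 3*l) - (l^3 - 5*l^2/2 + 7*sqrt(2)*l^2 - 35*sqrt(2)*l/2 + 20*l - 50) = -l^3 - 7*sqrt(2)*l^2 + 7*l^2/2 - 23*l + 35*sqrt(2)*l/2 + 50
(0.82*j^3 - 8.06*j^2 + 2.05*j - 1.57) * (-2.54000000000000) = -2.0828*j^3 + 20.4724*j^2 - 5.207*j + 3.9878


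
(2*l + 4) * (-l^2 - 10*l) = -2*l^3 - 24*l^2 - 40*l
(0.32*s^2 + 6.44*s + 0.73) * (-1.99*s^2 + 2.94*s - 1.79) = -0.6368*s^4 - 11.8748*s^3 + 16.9081*s^2 - 9.3814*s - 1.3067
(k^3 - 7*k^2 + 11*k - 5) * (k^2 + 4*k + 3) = k^5 - 3*k^4 - 14*k^3 + 18*k^2 + 13*k - 15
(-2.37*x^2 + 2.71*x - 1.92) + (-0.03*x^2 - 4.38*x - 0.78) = -2.4*x^2 - 1.67*x - 2.7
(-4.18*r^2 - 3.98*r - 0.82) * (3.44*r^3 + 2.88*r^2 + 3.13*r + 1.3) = -14.3792*r^5 - 25.7296*r^4 - 27.3666*r^3 - 20.253*r^2 - 7.7406*r - 1.066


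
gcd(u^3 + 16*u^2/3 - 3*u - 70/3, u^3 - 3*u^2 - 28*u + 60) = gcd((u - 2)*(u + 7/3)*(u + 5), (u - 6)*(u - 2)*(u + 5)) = u^2 + 3*u - 10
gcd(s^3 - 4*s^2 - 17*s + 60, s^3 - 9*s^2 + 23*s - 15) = s^2 - 8*s + 15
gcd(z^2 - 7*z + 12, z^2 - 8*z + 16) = z - 4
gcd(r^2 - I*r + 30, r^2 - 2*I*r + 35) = r + 5*I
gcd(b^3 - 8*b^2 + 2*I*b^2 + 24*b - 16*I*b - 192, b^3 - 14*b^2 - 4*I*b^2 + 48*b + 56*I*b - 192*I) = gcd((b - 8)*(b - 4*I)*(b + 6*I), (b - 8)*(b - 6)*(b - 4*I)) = b^2 + b*(-8 - 4*I) + 32*I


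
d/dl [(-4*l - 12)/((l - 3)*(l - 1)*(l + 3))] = 8*(l - 2)/((l - 3)^2*(l - 1)^2)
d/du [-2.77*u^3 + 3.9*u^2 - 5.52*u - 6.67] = -8.31*u^2 + 7.8*u - 5.52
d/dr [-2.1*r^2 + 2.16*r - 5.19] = 2.16 - 4.2*r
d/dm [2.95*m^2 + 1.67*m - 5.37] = 5.9*m + 1.67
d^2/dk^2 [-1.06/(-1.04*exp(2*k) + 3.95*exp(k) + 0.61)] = ((4.187 - 4.4096*exp(k))*(-1.04*exp(2*k) + 3.95*exp(k) + 0.61) - 1.06*(2.08*exp(k) - 3.95)*(4.16*exp(k) - 7.9)*exp(k))*exp(k)/(-1.04*exp(2*k) + 3.95*exp(k) + 0.61)^3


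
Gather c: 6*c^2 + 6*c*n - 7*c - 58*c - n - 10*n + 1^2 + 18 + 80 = 6*c^2 + c*(6*n - 65) - 11*n + 99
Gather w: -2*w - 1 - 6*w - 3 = -8*w - 4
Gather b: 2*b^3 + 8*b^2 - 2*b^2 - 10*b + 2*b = 2*b^3 + 6*b^2 - 8*b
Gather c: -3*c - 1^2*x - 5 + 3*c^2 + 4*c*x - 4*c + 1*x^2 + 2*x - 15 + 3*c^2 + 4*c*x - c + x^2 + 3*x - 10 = 6*c^2 + c*(8*x - 8) + 2*x^2 + 4*x - 30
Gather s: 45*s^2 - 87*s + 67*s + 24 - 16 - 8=45*s^2 - 20*s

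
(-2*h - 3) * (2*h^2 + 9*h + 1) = -4*h^3 - 24*h^2 - 29*h - 3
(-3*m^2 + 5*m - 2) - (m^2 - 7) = -4*m^2 + 5*m + 5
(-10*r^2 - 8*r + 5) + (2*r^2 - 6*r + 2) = -8*r^2 - 14*r + 7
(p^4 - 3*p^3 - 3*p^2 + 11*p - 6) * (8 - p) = -p^5 + 11*p^4 - 21*p^3 - 35*p^2 + 94*p - 48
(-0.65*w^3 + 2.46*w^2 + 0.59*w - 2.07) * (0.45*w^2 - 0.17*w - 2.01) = -0.2925*w^5 + 1.2175*w^4 + 1.1538*w^3 - 5.9764*w^2 - 0.834*w + 4.1607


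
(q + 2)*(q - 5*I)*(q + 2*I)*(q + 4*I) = q^4 + 2*q^3 + I*q^3 + 22*q^2 + 2*I*q^2 + 44*q + 40*I*q + 80*I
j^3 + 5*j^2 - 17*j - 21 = (j - 3)*(j + 1)*(j + 7)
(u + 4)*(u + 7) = u^2 + 11*u + 28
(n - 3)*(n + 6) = n^2 + 3*n - 18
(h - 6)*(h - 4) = h^2 - 10*h + 24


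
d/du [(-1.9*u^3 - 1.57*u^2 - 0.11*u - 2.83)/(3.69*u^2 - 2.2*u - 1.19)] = (-7.011*u^4 + 8.36*u^3 + 10.6429*u^2 + 24.622*u - 6.0951)/(13.6161*u^4 - 16.236*u^3 - 3.9422*u^2 + 5.236*u + 1.4161)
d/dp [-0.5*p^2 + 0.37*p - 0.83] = 0.37 - 1.0*p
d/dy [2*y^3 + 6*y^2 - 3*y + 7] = 6*y^2 + 12*y - 3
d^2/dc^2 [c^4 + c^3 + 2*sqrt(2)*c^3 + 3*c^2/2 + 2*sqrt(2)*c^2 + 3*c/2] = 12*c^2 + 6*c + 12*sqrt(2)*c + 3 + 4*sqrt(2)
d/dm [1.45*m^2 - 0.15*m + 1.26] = 2.9*m - 0.15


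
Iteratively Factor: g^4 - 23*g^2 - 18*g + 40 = (g + 4)*(g^3 - 4*g^2 - 7*g + 10) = (g - 1)*(g + 4)*(g^2 - 3*g - 10) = (g - 5)*(g - 1)*(g + 4)*(g + 2)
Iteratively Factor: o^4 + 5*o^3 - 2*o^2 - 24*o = (o + 3)*(o^3 + 2*o^2 - 8*o) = (o + 3)*(o + 4)*(o^2 - 2*o) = (o - 2)*(o + 3)*(o + 4)*(o)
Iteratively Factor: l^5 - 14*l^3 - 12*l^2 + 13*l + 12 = (l + 1)*(l^4 - l^3 - 13*l^2 + l + 12) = (l + 1)^2*(l^3 - 2*l^2 - 11*l + 12) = (l - 1)*(l + 1)^2*(l^2 - l - 12) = (l - 4)*(l - 1)*(l + 1)^2*(l + 3)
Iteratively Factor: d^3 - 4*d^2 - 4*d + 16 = (d + 2)*(d^2 - 6*d + 8) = (d - 4)*(d + 2)*(d - 2)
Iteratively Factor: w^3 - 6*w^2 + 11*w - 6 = (w - 2)*(w^2 - 4*w + 3) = (w - 2)*(w - 1)*(w - 3)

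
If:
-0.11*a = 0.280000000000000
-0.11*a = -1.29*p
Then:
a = -2.55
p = -0.22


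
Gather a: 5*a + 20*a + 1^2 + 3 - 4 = 25*a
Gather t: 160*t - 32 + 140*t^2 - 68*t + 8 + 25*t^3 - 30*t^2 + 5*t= 25*t^3 + 110*t^2 + 97*t - 24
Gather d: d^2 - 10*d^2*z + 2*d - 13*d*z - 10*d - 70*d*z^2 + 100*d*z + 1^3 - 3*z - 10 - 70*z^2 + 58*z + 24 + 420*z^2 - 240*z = d^2*(1 - 10*z) + d*(-70*z^2 + 87*z - 8) + 350*z^2 - 185*z + 15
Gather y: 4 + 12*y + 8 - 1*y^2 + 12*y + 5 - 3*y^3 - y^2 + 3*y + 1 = -3*y^3 - 2*y^2 + 27*y + 18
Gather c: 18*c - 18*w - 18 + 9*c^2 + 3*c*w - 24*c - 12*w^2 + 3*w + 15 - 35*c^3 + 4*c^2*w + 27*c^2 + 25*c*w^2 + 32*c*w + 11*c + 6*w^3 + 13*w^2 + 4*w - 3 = -35*c^3 + c^2*(4*w + 36) + c*(25*w^2 + 35*w + 5) + 6*w^3 + w^2 - 11*w - 6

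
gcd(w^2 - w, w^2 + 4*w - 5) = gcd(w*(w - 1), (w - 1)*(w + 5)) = w - 1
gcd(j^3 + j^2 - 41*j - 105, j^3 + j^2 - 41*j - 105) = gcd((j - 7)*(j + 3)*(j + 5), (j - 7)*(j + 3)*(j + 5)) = j^3 + j^2 - 41*j - 105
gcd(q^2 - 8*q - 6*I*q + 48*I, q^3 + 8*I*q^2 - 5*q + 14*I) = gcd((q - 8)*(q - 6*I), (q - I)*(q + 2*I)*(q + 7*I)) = 1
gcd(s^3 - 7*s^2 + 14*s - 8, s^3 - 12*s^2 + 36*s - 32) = s - 2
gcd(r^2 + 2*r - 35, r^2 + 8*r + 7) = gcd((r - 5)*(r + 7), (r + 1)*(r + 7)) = r + 7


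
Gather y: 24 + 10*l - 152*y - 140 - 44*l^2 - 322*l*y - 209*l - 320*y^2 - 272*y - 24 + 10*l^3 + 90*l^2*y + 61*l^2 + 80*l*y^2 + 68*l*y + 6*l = 10*l^3 + 17*l^2 - 193*l + y^2*(80*l - 320) + y*(90*l^2 - 254*l - 424) - 140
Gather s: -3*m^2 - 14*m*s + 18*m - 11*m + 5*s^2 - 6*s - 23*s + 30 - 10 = -3*m^2 + 7*m + 5*s^2 + s*(-14*m - 29) + 20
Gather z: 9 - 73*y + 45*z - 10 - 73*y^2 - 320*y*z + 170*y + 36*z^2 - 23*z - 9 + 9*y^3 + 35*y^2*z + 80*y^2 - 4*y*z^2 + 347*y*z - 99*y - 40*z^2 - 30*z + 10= 9*y^3 + 7*y^2 - 2*y + z^2*(-4*y - 4) + z*(35*y^2 + 27*y - 8)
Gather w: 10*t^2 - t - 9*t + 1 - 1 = 10*t^2 - 10*t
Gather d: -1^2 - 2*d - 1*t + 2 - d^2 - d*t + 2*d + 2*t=-d^2 - d*t + t + 1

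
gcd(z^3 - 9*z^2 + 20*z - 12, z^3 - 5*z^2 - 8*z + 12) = z^2 - 7*z + 6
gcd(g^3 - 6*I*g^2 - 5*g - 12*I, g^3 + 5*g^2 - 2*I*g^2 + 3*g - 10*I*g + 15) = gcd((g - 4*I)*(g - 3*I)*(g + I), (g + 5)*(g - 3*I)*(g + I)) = g^2 - 2*I*g + 3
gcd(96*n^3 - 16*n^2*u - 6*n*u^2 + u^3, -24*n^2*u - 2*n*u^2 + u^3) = -24*n^2 - 2*n*u + u^2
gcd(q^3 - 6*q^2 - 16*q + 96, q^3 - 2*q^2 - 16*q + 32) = q^2 - 16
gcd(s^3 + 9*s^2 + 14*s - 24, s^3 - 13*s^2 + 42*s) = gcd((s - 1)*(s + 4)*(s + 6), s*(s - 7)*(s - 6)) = 1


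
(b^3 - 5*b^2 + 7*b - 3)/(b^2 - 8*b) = (b^3 - 5*b^2 + 7*b - 3)/(b*(b - 8))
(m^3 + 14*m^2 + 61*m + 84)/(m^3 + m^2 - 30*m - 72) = (m + 7)/(m - 6)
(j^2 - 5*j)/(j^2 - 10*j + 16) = j*(j - 5)/(j^2 - 10*j + 16)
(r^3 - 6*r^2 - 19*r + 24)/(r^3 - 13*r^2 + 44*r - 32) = (r + 3)/(r - 4)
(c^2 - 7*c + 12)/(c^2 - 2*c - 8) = (c - 3)/(c + 2)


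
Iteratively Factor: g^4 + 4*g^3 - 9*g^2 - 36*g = (g + 4)*(g^3 - 9*g) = (g - 3)*(g + 4)*(g^2 + 3*g) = g*(g - 3)*(g + 4)*(g + 3)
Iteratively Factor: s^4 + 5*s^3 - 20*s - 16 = (s - 2)*(s^3 + 7*s^2 + 14*s + 8) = (s - 2)*(s + 4)*(s^2 + 3*s + 2) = (s - 2)*(s + 2)*(s + 4)*(s + 1)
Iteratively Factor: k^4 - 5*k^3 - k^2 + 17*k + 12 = (k + 1)*(k^3 - 6*k^2 + 5*k + 12) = (k - 4)*(k + 1)*(k^2 - 2*k - 3) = (k - 4)*(k - 3)*(k + 1)*(k + 1)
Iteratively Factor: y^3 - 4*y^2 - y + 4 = (y + 1)*(y^2 - 5*y + 4) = (y - 4)*(y + 1)*(y - 1)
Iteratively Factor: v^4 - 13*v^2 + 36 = (v - 3)*(v^3 + 3*v^2 - 4*v - 12) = (v - 3)*(v - 2)*(v^2 + 5*v + 6) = (v - 3)*(v - 2)*(v + 3)*(v + 2)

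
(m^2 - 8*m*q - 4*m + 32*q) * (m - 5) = m^3 - 8*m^2*q - 9*m^2 + 72*m*q + 20*m - 160*q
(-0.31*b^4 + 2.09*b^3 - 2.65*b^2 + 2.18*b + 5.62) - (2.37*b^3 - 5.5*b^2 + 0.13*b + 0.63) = -0.31*b^4 - 0.28*b^3 + 2.85*b^2 + 2.05*b + 4.99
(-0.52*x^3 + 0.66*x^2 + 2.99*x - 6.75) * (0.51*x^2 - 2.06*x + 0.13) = -0.2652*x^5 + 1.4078*x^4 + 0.0976999999999999*x^3 - 9.5161*x^2 + 14.2937*x - 0.8775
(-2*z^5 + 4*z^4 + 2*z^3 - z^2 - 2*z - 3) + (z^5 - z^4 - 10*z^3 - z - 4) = -z^5 + 3*z^4 - 8*z^3 - z^2 - 3*z - 7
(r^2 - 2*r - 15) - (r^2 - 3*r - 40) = r + 25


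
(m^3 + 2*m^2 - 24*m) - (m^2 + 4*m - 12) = m^3 + m^2 - 28*m + 12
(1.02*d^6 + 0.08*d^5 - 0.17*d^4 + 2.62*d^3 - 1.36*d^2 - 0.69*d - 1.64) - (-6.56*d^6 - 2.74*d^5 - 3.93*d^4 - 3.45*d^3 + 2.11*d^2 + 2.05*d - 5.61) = 7.58*d^6 + 2.82*d^5 + 3.76*d^4 + 6.07*d^3 - 3.47*d^2 - 2.74*d + 3.97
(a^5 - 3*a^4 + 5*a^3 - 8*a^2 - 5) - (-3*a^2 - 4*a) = a^5 - 3*a^4 + 5*a^3 - 5*a^2 + 4*a - 5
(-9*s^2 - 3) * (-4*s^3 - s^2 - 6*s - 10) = 36*s^5 + 9*s^4 + 66*s^3 + 93*s^2 + 18*s + 30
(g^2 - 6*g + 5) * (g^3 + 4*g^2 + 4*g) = g^5 - 2*g^4 - 15*g^3 - 4*g^2 + 20*g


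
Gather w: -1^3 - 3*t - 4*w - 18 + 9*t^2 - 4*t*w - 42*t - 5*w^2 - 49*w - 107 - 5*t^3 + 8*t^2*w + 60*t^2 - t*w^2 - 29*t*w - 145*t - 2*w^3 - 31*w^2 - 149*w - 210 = -5*t^3 + 69*t^2 - 190*t - 2*w^3 + w^2*(-t - 36) + w*(8*t^2 - 33*t - 202) - 336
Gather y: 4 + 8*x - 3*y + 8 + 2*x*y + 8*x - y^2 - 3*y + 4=16*x - y^2 + y*(2*x - 6) + 16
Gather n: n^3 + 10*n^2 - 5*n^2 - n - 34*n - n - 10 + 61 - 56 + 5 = n^3 + 5*n^2 - 36*n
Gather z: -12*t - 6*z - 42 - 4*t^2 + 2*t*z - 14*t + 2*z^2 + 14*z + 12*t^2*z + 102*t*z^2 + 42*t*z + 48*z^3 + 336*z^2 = -4*t^2 - 26*t + 48*z^3 + z^2*(102*t + 338) + z*(12*t^2 + 44*t + 8) - 42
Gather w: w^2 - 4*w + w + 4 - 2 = w^2 - 3*w + 2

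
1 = 1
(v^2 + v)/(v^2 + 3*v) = (v + 1)/(v + 3)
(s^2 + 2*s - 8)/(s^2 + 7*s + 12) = (s - 2)/(s + 3)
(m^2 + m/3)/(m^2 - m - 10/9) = 3*m*(3*m + 1)/(9*m^2 - 9*m - 10)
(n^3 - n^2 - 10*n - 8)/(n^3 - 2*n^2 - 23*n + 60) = (n^2 + 3*n + 2)/(n^2 + 2*n - 15)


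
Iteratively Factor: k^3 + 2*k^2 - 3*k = (k + 3)*(k^2 - k) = (k - 1)*(k + 3)*(k)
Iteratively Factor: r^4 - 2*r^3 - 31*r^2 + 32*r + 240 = (r - 5)*(r^3 + 3*r^2 - 16*r - 48) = (r - 5)*(r + 4)*(r^2 - r - 12) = (r - 5)*(r + 3)*(r + 4)*(r - 4)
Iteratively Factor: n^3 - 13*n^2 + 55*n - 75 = (n - 5)*(n^2 - 8*n + 15) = (n - 5)^2*(n - 3)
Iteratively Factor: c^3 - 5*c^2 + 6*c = (c - 2)*(c^2 - 3*c) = c*(c - 2)*(c - 3)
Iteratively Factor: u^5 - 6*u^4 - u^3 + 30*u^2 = (u + 2)*(u^4 - 8*u^3 + 15*u^2) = u*(u + 2)*(u^3 - 8*u^2 + 15*u) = u*(u - 3)*(u + 2)*(u^2 - 5*u) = u*(u - 5)*(u - 3)*(u + 2)*(u)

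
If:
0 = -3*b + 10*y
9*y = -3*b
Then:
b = 0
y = 0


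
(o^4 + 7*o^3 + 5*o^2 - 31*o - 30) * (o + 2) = o^5 + 9*o^4 + 19*o^3 - 21*o^2 - 92*o - 60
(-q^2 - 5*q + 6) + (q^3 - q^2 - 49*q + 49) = q^3 - 2*q^2 - 54*q + 55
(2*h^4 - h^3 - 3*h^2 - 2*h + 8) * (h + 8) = 2*h^5 + 15*h^4 - 11*h^3 - 26*h^2 - 8*h + 64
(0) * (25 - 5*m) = 0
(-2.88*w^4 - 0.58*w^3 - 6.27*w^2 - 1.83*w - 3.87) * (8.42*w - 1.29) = -24.2496*w^5 - 1.1684*w^4 - 52.0452*w^3 - 7.3203*w^2 - 30.2247*w + 4.9923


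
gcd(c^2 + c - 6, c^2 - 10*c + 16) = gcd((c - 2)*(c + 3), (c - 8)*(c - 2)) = c - 2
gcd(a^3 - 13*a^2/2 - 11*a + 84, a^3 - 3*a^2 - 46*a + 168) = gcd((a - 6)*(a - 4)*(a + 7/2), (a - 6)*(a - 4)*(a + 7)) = a^2 - 10*a + 24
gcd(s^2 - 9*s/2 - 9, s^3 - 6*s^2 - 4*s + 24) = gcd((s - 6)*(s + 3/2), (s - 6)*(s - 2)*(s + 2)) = s - 6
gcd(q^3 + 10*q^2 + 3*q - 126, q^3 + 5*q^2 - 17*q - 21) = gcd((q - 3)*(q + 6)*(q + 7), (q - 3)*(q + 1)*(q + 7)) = q^2 + 4*q - 21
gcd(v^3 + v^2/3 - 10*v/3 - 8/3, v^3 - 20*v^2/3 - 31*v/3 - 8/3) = v + 1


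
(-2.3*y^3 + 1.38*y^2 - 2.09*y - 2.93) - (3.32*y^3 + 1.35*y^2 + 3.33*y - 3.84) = -5.62*y^3 + 0.0299999999999998*y^2 - 5.42*y + 0.91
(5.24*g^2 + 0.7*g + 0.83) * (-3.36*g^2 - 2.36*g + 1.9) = -17.6064*g^4 - 14.7184*g^3 + 5.5152*g^2 - 0.6288*g + 1.577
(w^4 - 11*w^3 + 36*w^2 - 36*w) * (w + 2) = w^5 - 9*w^4 + 14*w^3 + 36*w^2 - 72*w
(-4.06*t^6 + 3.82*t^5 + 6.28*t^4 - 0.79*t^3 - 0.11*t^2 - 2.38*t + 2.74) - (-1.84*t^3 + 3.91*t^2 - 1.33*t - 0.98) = -4.06*t^6 + 3.82*t^5 + 6.28*t^4 + 1.05*t^3 - 4.02*t^2 - 1.05*t + 3.72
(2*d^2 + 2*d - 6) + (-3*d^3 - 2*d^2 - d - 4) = -3*d^3 + d - 10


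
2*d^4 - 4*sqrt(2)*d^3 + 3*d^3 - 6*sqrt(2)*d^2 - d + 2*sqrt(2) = (d - 1/2)*(d - 2*sqrt(2))*(sqrt(2)*d + sqrt(2))^2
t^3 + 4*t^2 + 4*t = t*(t + 2)^2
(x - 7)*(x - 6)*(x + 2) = x^3 - 11*x^2 + 16*x + 84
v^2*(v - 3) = v^3 - 3*v^2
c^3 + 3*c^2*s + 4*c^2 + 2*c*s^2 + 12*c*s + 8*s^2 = (c + 4)*(c + s)*(c + 2*s)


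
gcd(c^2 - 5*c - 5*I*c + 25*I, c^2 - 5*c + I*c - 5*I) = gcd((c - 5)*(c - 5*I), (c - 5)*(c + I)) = c - 5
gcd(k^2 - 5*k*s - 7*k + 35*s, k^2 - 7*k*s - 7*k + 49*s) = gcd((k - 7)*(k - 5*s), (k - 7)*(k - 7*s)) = k - 7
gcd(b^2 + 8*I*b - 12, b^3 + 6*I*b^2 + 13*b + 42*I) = b + 2*I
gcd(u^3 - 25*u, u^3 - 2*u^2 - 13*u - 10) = u - 5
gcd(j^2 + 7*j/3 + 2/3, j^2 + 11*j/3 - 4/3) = 1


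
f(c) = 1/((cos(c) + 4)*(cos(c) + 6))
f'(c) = sin(c)/((cos(c) + 4)*(cos(c) + 6)^2) + sin(c)/((cos(c) + 4)^2*(cos(c) + 6))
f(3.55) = 0.06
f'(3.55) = -0.01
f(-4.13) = 0.05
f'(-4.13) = 0.02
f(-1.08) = 0.03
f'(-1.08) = -0.01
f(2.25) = 0.06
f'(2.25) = 0.02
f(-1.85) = 0.05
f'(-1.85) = -0.02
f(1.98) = 0.05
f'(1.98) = 0.02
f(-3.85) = 0.06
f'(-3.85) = 0.02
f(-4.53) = 0.05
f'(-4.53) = 0.02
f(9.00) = 0.06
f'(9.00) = 0.01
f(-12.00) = 0.03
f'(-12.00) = 0.01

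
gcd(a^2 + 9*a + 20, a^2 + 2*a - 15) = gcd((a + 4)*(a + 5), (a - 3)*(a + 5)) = a + 5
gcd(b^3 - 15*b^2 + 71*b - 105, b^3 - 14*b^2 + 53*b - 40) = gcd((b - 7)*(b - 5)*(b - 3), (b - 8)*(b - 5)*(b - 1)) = b - 5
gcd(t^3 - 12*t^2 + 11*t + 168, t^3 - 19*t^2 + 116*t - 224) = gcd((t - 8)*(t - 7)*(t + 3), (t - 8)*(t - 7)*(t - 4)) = t^2 - 15*t + 56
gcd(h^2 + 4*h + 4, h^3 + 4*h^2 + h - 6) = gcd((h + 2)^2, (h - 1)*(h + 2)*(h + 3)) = h + 2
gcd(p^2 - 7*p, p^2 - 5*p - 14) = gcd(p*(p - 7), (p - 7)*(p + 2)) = p - 7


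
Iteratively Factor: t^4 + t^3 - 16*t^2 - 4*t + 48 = (t - 2)*(t^3 + 3*t^2 - 10*t - 24) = (t - 3)*(t - 2)*(t^2 + 6*t + 8) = (t - 3)*(t - 2)*(t + 4)*(t + 2)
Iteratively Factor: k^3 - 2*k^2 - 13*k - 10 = (k - 5)*(k^2 + 3*k + 2) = (k - 5)*(k + 2)*(k + 1)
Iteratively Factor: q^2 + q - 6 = (q + 3)*(q - 2)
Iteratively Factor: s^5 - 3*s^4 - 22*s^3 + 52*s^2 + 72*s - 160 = (s + 2)*(s^4 - 5*s^3 - 12*s^2 + 76*s - 80) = (s - 2)*(s + 2)*(s^3 - 3*s^2 - 18*s + 40) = (s - 2)^2*(s + 2)*(s^2 - s - 20) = (s - 5)*(s - 2)^2*(s + 2)*(s + 4)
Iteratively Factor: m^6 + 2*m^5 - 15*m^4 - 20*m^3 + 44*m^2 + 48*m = (m - 2)*(m^5 + 4*m^4 - 7*m^3 - 34*m^2 - 24*m) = (m - 3)*(m - 2)*(m^4 + 7*m^3 + 14*m^2 + 8*m) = (m - 3)*(m - 2)*(m + 2)*(m^3 + 5*m^2 + 4*m) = m*(m - 3)*(m - 2)*(m + 2)*(m^2 + 5*m + 4) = m*(m - 3)*(m - 2)*(m + 1)*(m + 2)*(m + 4)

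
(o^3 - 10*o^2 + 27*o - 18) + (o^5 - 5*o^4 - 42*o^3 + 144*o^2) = o^5 - 5*o^4 - 41*o^3 + 134*o^2 + 27*o - 18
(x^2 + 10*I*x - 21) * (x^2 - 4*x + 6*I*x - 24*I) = x^4 - 4*x^3 + 16*I*x^3 - 81*x^2 - 64*I*x^2 + 324*x - 126*I*x + 504*I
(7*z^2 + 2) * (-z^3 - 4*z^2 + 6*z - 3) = -7*z^5 - 28*z^4 + 40*z^3 - 29*z^2 + 12*z - 6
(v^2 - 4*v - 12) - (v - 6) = v^2 - 5*v - 6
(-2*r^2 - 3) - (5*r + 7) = -2*r^2 - 5*r - 10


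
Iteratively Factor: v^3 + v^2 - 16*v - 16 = (v - 4)*(v^2 + 5*v + 4) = (v - 4)*(v + 1)*(v + 4)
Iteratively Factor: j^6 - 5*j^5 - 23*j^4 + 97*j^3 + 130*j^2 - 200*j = (j + 4)*(j^5 - 9*j^4 + 13*j^3 + 45*j^2 - 50*j) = (j - 1)*(j + 4)*(j^4 - 8*j^3 + 5*j^2 + 50*j) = (j - 1)*(j + 2)*(j + 4)*(j^3 - 10*j^2 + 25*j) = (j - 5)*(j - 1)*(j + 2)*(j + 4)*(j^2 - 5*j) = (j - 5)^2*(j - 1)*(j + 2)*(j + 4)*(j)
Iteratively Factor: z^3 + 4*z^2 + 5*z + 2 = (z + 1)*(z^2 + 3*z + 2) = (z + 1)^2*(z + 2)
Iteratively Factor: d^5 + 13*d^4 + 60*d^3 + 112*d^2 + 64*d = (d + 4)*(d^4 + 9*d^3 + 24*d^2 + 16*d) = (d + 4)^2*(d^3 + 5*d^2 + 4*d) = d*(d + 4)^2*(d^2 + 5*d + 4) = d*(d + 1)*(d + 4)^2*(d + 4)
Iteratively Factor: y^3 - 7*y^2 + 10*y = (y - 5)*(y^2 - 2*y) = (y - 5)*(y - 2)*(y)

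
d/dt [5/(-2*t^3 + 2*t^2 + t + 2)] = 5*(6*t^2 - 4*t - 1)/(-2*t^3 + 2*t^2 + t + 2)^2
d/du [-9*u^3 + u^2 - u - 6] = -27*u^2 + 2*u - 1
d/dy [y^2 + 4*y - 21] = 2*y + 4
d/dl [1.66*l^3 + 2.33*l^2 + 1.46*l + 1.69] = 4.98*l^2 + 4.66*l + 1.46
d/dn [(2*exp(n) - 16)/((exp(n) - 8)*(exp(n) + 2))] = -2*exp(n)/(exp(2*n) + 4*exp(n) + 4)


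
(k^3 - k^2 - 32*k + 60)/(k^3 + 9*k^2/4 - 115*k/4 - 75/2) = 4*(k - 2)/(4*k + 5)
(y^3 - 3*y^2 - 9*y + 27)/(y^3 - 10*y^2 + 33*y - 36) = (y + 3)/(y - 4)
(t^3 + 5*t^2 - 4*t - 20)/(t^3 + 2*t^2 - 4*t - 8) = (t + 5)/(t + 2)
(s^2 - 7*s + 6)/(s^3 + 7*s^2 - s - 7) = (s - 6)/(s^2 + 8*s + 7)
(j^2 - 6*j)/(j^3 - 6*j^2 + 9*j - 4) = j*(j - 6)/(j^3 - 6*j^2 + 9*j - 4)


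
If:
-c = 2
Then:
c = -2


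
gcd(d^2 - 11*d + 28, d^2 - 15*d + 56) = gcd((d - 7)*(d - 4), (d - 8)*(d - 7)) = d - 7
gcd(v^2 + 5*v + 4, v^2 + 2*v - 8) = v + 4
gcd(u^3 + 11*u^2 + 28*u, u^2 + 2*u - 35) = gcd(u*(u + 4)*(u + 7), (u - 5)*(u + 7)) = u + 7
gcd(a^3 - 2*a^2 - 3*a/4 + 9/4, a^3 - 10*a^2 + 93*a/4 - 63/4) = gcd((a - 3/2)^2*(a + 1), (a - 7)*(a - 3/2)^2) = a^2 - 3*a + 9/4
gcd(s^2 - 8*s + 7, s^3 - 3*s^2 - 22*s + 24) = s - 1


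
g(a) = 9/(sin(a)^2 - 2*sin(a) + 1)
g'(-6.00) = 46.19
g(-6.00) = 17.33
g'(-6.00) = 46.19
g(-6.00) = 17.33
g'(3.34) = -10.29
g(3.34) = 6.28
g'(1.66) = -25511540.89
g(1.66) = 569308.35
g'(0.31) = 51.08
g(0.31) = 18.64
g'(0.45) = 89.85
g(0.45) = 28.19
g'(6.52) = 39.02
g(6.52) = 15.36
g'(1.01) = 2664.19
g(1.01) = 383.62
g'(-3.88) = -381.10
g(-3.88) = 84.23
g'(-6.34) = 15.23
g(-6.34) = 8.06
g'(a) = 9*(-2*sin(a)*cos(a) + 2*cos(a))/(sin(a)^2 - 2*sin(a) + 1)^2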